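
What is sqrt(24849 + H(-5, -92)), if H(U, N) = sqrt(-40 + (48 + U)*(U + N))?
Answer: sqrt(24849 + I*sqrt(4211)) ≈ 157.64 + 0.206*I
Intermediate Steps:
H(U, N) = sqrt(-40 + (48 + U)*(N + U))
sqrt(24849 + H(-5, -92)) = sqrt(24849 + sqrt(-40 + (-5)**2 + 48*(-92) + 48*(-5) - 92*(-5))) = sqrt(24849 + sqrt(-40 + 25 - 4416 - 240 + 460)) = sqrt(24849 + sqrt(-4211)) = sqrt(24849 + I*sqrt(4211))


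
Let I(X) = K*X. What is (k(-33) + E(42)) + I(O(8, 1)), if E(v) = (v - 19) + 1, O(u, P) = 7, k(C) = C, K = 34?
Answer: 229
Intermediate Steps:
E(v) = -18 + v (E(v) = (-19 + v) + 1 = -18 + v)
I(X) = 34*X
(k(-33) + E(42)) + I(O(8, 1)) = (-33 + (-18 + 42)) + 34*7 = (-33 + 24) + 238 = -9 + 238 = 229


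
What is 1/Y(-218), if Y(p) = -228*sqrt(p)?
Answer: I*sqrt(218)/49704 ≈ 0.00029706*I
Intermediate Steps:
1/Y(-218) = 1/(-228*I*sqrt(218)) = I*sqrt(218)/49704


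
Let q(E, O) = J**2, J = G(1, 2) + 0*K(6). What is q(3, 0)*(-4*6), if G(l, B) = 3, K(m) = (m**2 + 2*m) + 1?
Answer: -216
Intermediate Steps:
K(m) = 1 + m**2 + 2*m
J = 3 (J = 3 + 0*(1 + 6**2 + 2*6) = 3 + 0*(1 + 36 + 12) = 3 + 0*49 = 3 + 0 = 3)
q(E, O) = 9 (q(E, O) = 3**2 = 9)
q(3, 0)*(-4*6) = 9*(-4*6) = 9*(-24) = -216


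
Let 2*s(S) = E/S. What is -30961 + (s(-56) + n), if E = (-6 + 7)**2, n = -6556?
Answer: -4201905/112 ≈ -37517.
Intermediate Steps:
E = 1 (E = 1**2 = 1)
s(S) = 1/(2*S) (s(S) = (1/S)/2 = 1/(2*S))
-30961 + (s(-56) + n) = -30961 + ((1/2)/(-56) - 6556) = -30961 + ((1/2)*(-1/56) - 6556) = -30961 + (-1/112 - 6556) = -30961 - 734273/112 = -4201905/112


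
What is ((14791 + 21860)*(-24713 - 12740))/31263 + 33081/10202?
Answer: -4667716059701/106315042 ≈ -43905.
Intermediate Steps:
((14791 + 21860)*(-24713 - 12740))/31263 + 33081/10202 = (36651*(-37453))*(1/31263) + 33081*(1/10202) = -1372689903*1/31263 + 33081/10202 = -457563301/10421 + 33081/10202 = -4667716059701/106315042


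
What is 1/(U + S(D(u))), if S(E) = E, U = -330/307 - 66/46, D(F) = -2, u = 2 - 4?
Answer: -7061/31843 ≈ -0.22174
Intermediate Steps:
u = -2
U = -17721/7061 (U = -330*1/307 - 66*1/46 = -330/307 - 33/23 = -17721/7061 ≈ -2.5097)
1/(U + S(D(u))) = 1/(-17721/7061 - 2) = 1/(-31843/7061) = -7061/31843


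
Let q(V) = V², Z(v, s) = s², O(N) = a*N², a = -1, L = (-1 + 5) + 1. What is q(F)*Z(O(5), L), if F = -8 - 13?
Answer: 11025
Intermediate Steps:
L = 5 (L = 4 + 1 = 5)
O(N) = -N²
F = -21
q(F)*Z(O(5), L) = (-21)²*5² = 441*25 = 11025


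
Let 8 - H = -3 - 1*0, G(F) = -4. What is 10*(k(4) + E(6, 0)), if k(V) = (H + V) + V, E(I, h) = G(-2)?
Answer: 150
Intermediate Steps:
E(I, h) = -4
H = 11 (H = 8 - (-3 - 1*0) = 8 - (-3 + 0) = 8 - 1*(-3) = 8 + 3 = 11)
k(V) = 11 + 2*V (k(V) = (11 + V) + V = 11 + 2*V)
10*(k(4) + E(6, 0)) = 10*((11 + 2*4) - 4) = 10*((11 + 8) - 4) = 10*(19 - 4) = 10*15 = 150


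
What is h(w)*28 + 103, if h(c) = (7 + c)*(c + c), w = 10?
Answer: 9623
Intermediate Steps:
h(c) = 2*c*(7 + c) (h(c) = (7 + c)*(2*c) = 2*c*(7 + c))
h(w)*28 + 103 = (2*10*(7 + 10))*28 + 103 = (2*10*17)*28 + 103 = 340*28 + 103 = 9520 + 103 = 9623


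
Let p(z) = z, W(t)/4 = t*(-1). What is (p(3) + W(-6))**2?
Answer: 729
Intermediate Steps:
W(t) = -4*t (W(t) = 4*(t*(-1)) = 4*(-t) = -4*t)
(p(3) + W(-6))**2 = (3 - 4*(-6))**2 = (3 + 24)**2 = 27**2 = 729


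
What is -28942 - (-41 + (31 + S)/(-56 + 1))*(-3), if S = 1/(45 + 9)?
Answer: -5755205/198 ≈ -29067.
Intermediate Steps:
S = 1/54 ≈ 0.018519
-28942 - (-41 + (31 + S)/(-56 + 1))*(-3) = -28942 - (-41 + (31 + 1/54)/(-56 + 1))*(-3) = -28942 - (-41 + (1675/54)/(-55))*(-3) = -28942 - (-41 + (1675/54)*(-1/55))*(-3) = -28942 - (-41 - 335/594)*(-3) = -28942 - (-24689)*(-3)/594 = -28942 - 1*24689/198 = -28942 - 24689/198 = -5755205/198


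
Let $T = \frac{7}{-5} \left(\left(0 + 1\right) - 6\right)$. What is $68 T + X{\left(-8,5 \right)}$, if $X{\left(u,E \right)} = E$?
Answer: $481$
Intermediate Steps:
$T = 7$ ($T = 7 \left(- \frac{1}{5}\right) \left(1 - 6\right) = \left(- \frac{7}{5}\right) \left(-5\right) = 7$)
$68 T + X{\left(-8,5 \right)} = 68 \cdot 7 + 5 = 476 + 5 = 481$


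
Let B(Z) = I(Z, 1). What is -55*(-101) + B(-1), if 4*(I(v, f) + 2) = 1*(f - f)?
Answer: 5553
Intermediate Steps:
I(v, f) = -2 (I(v, f) = -2 + (1*(f - f))/4 = -2 + (1*0)/4 = -2 + (¼)*0 = -2 + 0 = -2)
B(Z) = -2
-55*(-101) + B(-1) = -55*(-101) - 2 = 5555 - 2 = 5553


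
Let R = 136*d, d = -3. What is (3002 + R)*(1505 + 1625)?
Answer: 8119220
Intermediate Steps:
R = -408 (R = 136*(-3) = -408)
(3002 + R)*(1505 + 1625) = (3002 - 408)*(1505 + 1625) = 2594*3130 = 8119220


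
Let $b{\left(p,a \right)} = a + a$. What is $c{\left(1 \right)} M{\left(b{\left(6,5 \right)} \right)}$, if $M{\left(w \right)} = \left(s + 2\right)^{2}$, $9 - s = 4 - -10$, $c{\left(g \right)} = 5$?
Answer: $45$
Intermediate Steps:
$b{\left(p,a \right)} = 2 a$
$s = -5$ ($s = 9 - \left(4 - -10\right) = 9 - \left(4 + 10\right) = 9 - 14 = -5$)
$M{\left(w \right)} = 9$ ($M{\left(w \right)} = \left(-5 + 2\right)^{2} = \left(-3\right)^{2} = 9$)
$c{\left(1 \right)} M{\left(b{\left(6,5 \right)} \right)} = 5 \cdot 9 = 45$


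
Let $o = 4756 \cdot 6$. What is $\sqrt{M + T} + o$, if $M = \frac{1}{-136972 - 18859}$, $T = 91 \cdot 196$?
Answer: $28536 + \frac{\sqrt{433116948650165}}{155831} \approx 28670.0$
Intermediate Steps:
$T = 17836$
$M = - \frac{1}{155831}$ ($M = \frac{1}{-155831} = - \frac{1}{155831} \approx -6.4172 \cdot 10^{-6}$)
$o = 28536$
$\sqrt{M + T} + o = \sqrt{- \frac{1}{155831} + 17836} + 28536 = \sqrt{\frac{2779401715}{155831}} + 28536 = \frac{\sqrt{433116948650165}}{155831} + 28536 = 28536 + \frac{\sqrt{433116948650165}}{155831}$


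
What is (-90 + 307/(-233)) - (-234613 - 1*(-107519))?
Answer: 29591625/233 ≈ 1.2700e+5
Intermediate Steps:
(-90 + 307/(-233)) - (-234613 - 1*(-107519)) = (-90 - 1/233*307) - (-234613 + 107519) = (-90 - 307/233) - 1*(-127094) = -21277/233 + 127094 = 29591625/233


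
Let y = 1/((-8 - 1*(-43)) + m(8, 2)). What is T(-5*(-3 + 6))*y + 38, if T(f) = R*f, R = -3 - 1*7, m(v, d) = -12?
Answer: 1024/23 ≈ 44.522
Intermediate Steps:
y = 1/23 (y = 1/((-8 - 1*(-43)) - 12) = 1/((-8 + 43) - 12) = 1/(35 - 12) = 1/23 ≈ 0.043478)
R = -10 (R = -3 - 7 = -10)
T(f) = -10*f
T(-5*(-3 + 6))*y + 38 = -(-50)*(-3 + 6)*(1/23) + 38 = -(-50)*3*(1/23) + 38 = -10*(-15)*(1/23) + 38 = 150*(1/23) + 38 = 150/23 + 38 = 1024/23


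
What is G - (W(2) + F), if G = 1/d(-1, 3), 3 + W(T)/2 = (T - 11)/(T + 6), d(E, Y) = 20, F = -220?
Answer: 2283/10 ≈ 228.30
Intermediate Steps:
W(T) = -6 + 2*(-11 + T)/(6 + T) (W(T) = -6 + 2*((T - 11)/(T + 6)) = -6 + 2*((-11 + T)/(6 + T)) = -6 + 2*(-11 + T)/(6 + T))
G = 1/20 ≈ 0.050000
G - (W(2) + F) = 1/20 - (2*(-29 - 2*2)/(6 + 2) - 220) = 1/20 - (2*(-29 - 4)/8 - 220) = 1/20 - (2*(⅛)*(-33) - 220) = 1/20 - (-33/4 - 220) = 1/20 - 1*(-913/4) = 1/20 + 913/4 = 2283/10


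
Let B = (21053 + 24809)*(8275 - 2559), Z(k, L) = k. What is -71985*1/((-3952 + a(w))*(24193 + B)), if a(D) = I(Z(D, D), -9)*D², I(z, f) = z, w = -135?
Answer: 14397/129215204536579 ≈ 1.1142e-10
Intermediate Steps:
B = 262147192 (B = 45862*5716 = 262147192)
a(D) = D³ (a(D) = D*D² = D³)
-71985*1/((-3952 + a(w))*(24193 + B)) = -71985*1/((-3952 + (-135)³)*(24193 + 262147192)) = -71985*1/(262171385*(-3952 - 2460375)) = -71985/((-2464327*262171385)) = -71985/(-646076022682895) = -71985*(-1/646076022682895) = 14397/129215204536579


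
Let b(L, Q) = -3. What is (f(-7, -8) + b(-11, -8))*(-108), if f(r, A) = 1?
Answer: 216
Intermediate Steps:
(f(-7, -8) + b(-11, -8))*(-108) = (1 - 3)*(-108) = -2*(-108) = 216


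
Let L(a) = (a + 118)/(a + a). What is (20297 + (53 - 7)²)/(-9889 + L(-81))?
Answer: -3630906/1602055 ≈ -2.2664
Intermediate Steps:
L(a) = (118 + a)/(2*a) (L(a) = (118 + a)/((2*a)) = (118 + a)*(1/(2*a)) = (118 + a)/(2*a))
(20297 + (53 - 7)²)/(-9889 + L(-81)) = (20297 + (53 - 7)²)/(-9889 + (½)*(118 - 81)/(-81)) = (20297 + 46²)/(-9889 + (½)*(-1/81)*37) = (20297 + 2116)/(-9889 - 37/162) = 22413/(-1602055/162) = 22413*(-162/1602055) = -3630906/1602055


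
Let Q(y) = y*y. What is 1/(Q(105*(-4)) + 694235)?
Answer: 1/870635 ≈ 1.1486e-6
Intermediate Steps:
Q(y) = y**2
1/(Q(105*(-4)) + 694235) = 1/((105*(-4))**2 + 694235) = 1/((-420)**2 + 694235) = 1/(176400 + 694235) = 1/870635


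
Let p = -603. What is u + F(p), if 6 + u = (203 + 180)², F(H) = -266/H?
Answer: 88450115/603 ≈ 1.4668e+5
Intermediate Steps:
u = 146683 (u = -6 + (203 + 180)² = -6 + 383² = -6 + 146689 = 146683)
u + F(p) = 146683 - 266/(-603) = 146683 - 266*(-1/603) = 146683 + 266/603 = 88450115/603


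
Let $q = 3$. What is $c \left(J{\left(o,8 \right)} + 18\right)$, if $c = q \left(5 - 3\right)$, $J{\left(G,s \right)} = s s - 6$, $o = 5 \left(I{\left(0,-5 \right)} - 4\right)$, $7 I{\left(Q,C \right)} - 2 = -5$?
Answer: $456$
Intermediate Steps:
$I{\left(Q,C \right)} = - \frac{3}{7}$ ($I{\left(Q,C \right)} = \frac{2}{7} + \frac{1}{7} \left(-5\right) = \frac{2}{7} - \frac{5}{7} = - \frac{3}{7}$)
$o = - \frac{155}{7}$ ($o = 5 \left(- \frac{3}{7} - 4\right) = 5 \left(- \frac{31}{7}\right) = - \frac{155}{7} \approx -22.143$)
$J{\left(G,s \right)} = -6 + s^{2}$ ($J{\left(G,s \right)} = s^{2} - 6 = -6 + s^{2}$)
$c = 6$ ($c = 3 \left(5 - 3\right) = 3 \cdot 2 = 6$)
$c \left(J{\left(o,8 \right)} + 18\right) = 6 \left(\left(-6 + 8^{2}\right) + 18\right) = 6 \left(\left(-6 + 64\right) + 18\right) = 6 \left(58 + 18\right) = 6 \cdot 76 = 456$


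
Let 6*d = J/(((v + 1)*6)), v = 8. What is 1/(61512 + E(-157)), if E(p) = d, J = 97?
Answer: 324/19929985 ≈ 1.6257e-5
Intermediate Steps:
d = 97/324 (d = (97/(((8 + 1)*6)))/6 = (97/((9*6)))/6 = (97/54)/6 = (97*(1/54))/6 = (⅙)*(97/54) = 97/324 ≈ 0.29938)
E(p) = 97/324
1/(61512 + E(-157)) = 1/(61512 + 97/324) = 1/(19929985/324) = 324/19929985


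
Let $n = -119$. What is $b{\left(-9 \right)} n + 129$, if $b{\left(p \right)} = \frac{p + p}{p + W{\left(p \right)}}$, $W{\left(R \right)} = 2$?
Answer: $-177$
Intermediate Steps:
$b{\left(p \right)} = \frac{2 p}{2 + p}$ ($b{\left(p \right)} = \frac{p + p}{p + 2} = \frac{2 p}{2 + p}$)
$b{\left(-9 \right)} n + 129 = 2 \left(-9\right) \frac{1}{2 - 9} \left(-119\right) + 129 = 2 \left(-9\right) \frac{1}{-7} \left(-119\right) + 129 = 2 \left(-9\right) \left(- \frac{1}{7}\right) \left(-119\right) + 129 = \frac{18}{7} \left(-119\right) + 129 = -306 + 129 = -177$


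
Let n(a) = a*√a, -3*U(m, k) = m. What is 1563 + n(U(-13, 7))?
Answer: 1563 + 13*√39/9 ≈ 1572.0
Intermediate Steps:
U(m, k) = -m/3
n(a) = a^(3/2)
1563 + n(U(-13, 7)) = 1563 + (-⅓*(-13))^(3/2) = 1563 + (13/3)^(3/2) = 1563 + 13*√39/9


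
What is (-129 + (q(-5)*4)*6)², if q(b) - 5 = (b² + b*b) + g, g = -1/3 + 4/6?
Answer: 1437601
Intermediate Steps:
g = ⅓ (g = -1*⅓ + 4*(⅙) = -⅓ + ⅔ = ⅓ ≈ 0.33333)
q(b) = 16/3 + 2*b² (q(b) = 5 + ((b² + b*b) + ⅓) = 5 + ((b² + b²) + ⅓) = 5 + (2*b² + ⅓) = 5 + (⅓ + 2*b²) = 16/3 + 2*b²)
(-129 + (q(-5)*4)*6)² = (-129 + ((16/3 + 2*(-5)²)*4)*6)² = (-129 + ((16/3 + 2*25)*4)*6)² = (-129 + ((16/3 + 50)*4)*6)² = (-129 + ((166/3)*4)*6)² = (-129 + (664/3)*6)² = (-129 + 1328)² = 1199² = 1437601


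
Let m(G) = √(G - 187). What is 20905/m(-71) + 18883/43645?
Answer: 18883/43645 - 20905*I*√258/258 ≈ 0.43265 - 1301.5*I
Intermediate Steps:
m(G) = √(-187 + G)
20905/m(-71) + 18883/43645 = 20905/(√(-187 - 71)) + 18883/43645 = 20905/(√(-258)) + 18883*(1/43645) = 20905/((I*√258)) + 18883/43645 = 20905*(-I*√258/258) + 18883/43645 = -20905*I*√258/258 + 18883/43645 = 18883/43645 - 20905*I*√258/258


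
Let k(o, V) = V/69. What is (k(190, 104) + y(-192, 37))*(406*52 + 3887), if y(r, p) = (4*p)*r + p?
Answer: -16316405651/23 ≈ -7.0941e+8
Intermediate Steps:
k(o, V) = V/69 (k(o, V) = V*(1/69) = V/69)
y(r, p) = p + 4*p*r (y(r, p) = 4*p*r + p = p + 4*p*r)
(k(190, 104) + y(-192, 37))*(406*52 + 3887) = ((1/69)*104 + 37*(1 + 4*(-192)))*(406*52 + 3887) = (104/69 + 37*(1 - 768))*(21112 + 3887) = (104/69 + 37*(-767))*24999 = (104/69 - 28379)*24999 = -1958047/69*24999 = -16316405651/23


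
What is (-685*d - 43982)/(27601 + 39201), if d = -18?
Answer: -15826/33401 ≈ -0.47382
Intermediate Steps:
(-685*d - 43982)/(27601 + 39201) = (-685*(-18) - 43982)/(27601 + 39201) = (12330 - 43982)/66802 = -31652*1/66802 = -15826/33401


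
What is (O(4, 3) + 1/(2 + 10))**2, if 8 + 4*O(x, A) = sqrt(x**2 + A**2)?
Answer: 4/9 ≈ 0.44444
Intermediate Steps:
O(x, A) = -2 + sqrt(A**2 + x**2)/4 (O(x, A) = -2 + sqrt(x**2 + A**2)/4 = -2 + sqrt(A**2 + x**2)/4)
(O(4, 3) + 1/(2 + 10))**2 = ((-2 + sqrt(3**2 + 4**2)/4) + 1/(2 + 10))**2 = ((-2 + sqrt(9 + 16)/4) + 1/12)**2 = ((-2 + sqrt(25)/4) + 1/12)**2 = ((-2 + (1/4)*5) + 1/12)**2 = ((-2 + 5/4) + 1/12)**2 = (-3/4 + 1/12)**2 = (-2/3)**2 = 4/9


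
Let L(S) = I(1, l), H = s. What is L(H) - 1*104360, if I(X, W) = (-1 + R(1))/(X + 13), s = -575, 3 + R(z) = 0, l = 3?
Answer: -730522/7 ≈ -1.0436e+5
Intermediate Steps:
R(z) = -3 (R(z) = -3 + 0 = -3)
H = -575
I(X, W) = -4/(13 + X) (I(X, W) = (-1 - 3)/(X + 13) = -4/(13 + X))
L(S) = -2/7 (L(S) = -4/(13 + 1) = -4/14 = -4*1/14 = -2/7)
L(H) - 1*104360 = -2/7 - 1*104360 = -2/7 - 104360 = -730522/7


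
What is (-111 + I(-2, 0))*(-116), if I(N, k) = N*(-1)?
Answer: 12644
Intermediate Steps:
I(N, k) = -N
(-111 + I(-2, 0))*(-116) = (-111 - 1*(-2))*(-116) = (-111 + 2)*(-116) = -109*(-116) = 12644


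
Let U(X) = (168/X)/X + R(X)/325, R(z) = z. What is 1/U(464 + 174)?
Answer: 33072325/64937168 ≈ 0.50930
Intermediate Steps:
U(X) = 168/X² + X/325 (U(X) = (168/X)/X + X/325 = 168/X² + X*(1/325) = 168/X² + X/325)
1/U(464 + 174) = 1/(168/(464 + 174)² + (464 + 174)/325) = 1/(168/638² + (1/325)*638) = 1/(168*(1/407044) + 638/325) = 1/(42/101761 + 638/325) = 1/(64937168/33072325) = 33072325/64937168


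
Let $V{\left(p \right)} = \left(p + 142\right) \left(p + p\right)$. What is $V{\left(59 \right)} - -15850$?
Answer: $39568$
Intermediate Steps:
$V{\left(p \right)} = 2 p \left(142 + p\right)$ ($V{\left(p \right)} = \left(142 + p\right) 2 p = 2 p \left(142 + p\right)$)
$V{\left(59 \right)} - -15850 = 2 \cdot 59 \left(142 + 59\right) - -15850 = 2 \cdot 59 \cdot 201 + 15850 = 23718 + 15850 = 39568$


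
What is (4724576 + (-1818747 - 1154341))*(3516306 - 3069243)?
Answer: 783025479744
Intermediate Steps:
(4724576 + (-1818747 - 1154341))*(3516306 - 3069243) = (4724576 - 2973088)*447063 = 1751488*447063 = 783025479744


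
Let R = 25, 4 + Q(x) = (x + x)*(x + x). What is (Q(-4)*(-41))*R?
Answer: -61500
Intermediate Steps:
Q(x) = -4 + 4*x**2 (Q(x) = -4 + (x + x)*(x + x) = -4 + (2*x)*(2*x) = -4 + 4*x**2)
(Q(-4)*(-41))*R = ((-4 + 4*(-4)**2)*(-41))*25 = ((-4 + 4*16)*(-41))*25 = ((-4 + 64)*(-41))*25 = (60*(-41))*25 = -2460*25 = -61500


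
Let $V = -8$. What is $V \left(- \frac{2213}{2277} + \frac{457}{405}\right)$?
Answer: $- \frac{128288}{102465} \approx -1.252$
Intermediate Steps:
$V \left(- \frac{2213}{2277} + \frac{457}{405}\right) = - 8 \left(- \frac{2213}{2277} + \frac{457}{405}\right) = \left(-8\right) \frac{16036}{102465} = - \frac{128288}{102465}$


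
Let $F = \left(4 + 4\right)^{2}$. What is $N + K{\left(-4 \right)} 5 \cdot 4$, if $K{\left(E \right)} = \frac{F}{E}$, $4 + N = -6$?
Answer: $-330$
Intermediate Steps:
$N = -10$ ($N = -4 - 6 = -10$)
$F = 64$ ($F = 8^{2} = 64$)
$K{\left(E \right)} = \frac{64}{E}$
$N + K{\left(-4 \right)} 5 \cdot 4 = -10 + \frac{64}{-4} \cdot 5 \cdot 4 = -10 + 64 \left(- \frac{1}{4}\right) 20 = -10 - 320 = -330$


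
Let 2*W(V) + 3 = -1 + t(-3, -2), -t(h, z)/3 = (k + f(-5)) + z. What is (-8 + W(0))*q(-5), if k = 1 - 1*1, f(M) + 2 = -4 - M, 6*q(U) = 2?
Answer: -11/6 ≈ -1.8333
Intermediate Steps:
q(U) = ⅓ (q(U) = (⅙)*2 = ⅓)
f(M) = -6 - M (f(M) = -2 + (-4 - M) = -6 - M)
k = 0 (k = 1 - 1 = 0)
t(h, z) = 3 - 3*z (t(h, z) = -3*((0 + (-6 - 1*(-5))) + z) = -3*((0 + (-6 + 5)) + z) = -3*((0 - 1) + z) = -3*(-1 + z) = 3 - 3*z)
W(V) = 5/2 (W(V) = -3/2 + (-1 + (3 - 3*(-2)))/2 = -3/2 + (-1 + (3 + 6))/2 = -3/2 + (-1 + 9)/2 = -3/2 + (½)*8 = -3/2 + 4 = 5/2)
(-8 + W(0))*q(-5) = (-8 + 5/2)*(⅓) = -11/2*⅓ = -11/6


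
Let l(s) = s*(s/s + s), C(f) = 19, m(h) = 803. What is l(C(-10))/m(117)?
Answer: 380/803 ≈ 0.47323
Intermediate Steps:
l(s) = s*(1 + s)
l(C(-10))/m(117) = (19*(1 + 19))/803 = (19*20)*(1/803) = 380*(1/803) = 380/803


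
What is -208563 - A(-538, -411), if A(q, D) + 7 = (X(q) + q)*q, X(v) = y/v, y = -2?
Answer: -497998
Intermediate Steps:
X(v) = -2/v
A(q, D) = -7 + q*(q - 2/q) (A(q, D) = -7 + (-2/q + q)*q = -7 + (q - 2/q)*q = -7 + q*(q - 2/q))
-208563 - A(-538, -411) = -208563 - (-9 + (-538)²) = -208563 - (-9 + 289444) = -208563 - 1*289435 = -208563 - 289435 = -497998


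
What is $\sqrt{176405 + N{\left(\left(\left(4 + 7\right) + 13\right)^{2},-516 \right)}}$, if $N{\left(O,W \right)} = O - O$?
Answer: $\sqrt{176405} \approx 420.01$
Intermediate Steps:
$N{\left(O,W \right)} = 0$
$\sqrt{176405 + N{\left(\left(\left(4 + 7\right) + 13\right)^{2},-516 \right)}} = \sqrt{176405 + 0} = \sqrt{176405}$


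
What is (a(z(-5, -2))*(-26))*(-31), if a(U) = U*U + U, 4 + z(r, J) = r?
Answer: 58032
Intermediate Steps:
z(r, J) = -4 + r
a(U) = U + U**2 (a(U) = U**2 + U = U + U**2)
(a(z(-5, -2))*(-26))*(-31) = (((-4 - 5)*(1 + (-4 - 5)))*(-26))*(-31) = (-9*(1 - 9)*(-26))*(-31) = (-9*(-8)*(-26))*(-31) = (72*(-26))*(-31) = -1872*(-31) = 58032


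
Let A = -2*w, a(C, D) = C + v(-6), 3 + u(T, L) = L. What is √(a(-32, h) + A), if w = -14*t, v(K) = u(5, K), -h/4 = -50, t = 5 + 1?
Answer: √127 ≈ 11.269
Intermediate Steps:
t = 6
u(T, L) = -3 + L
h = 200 (h = -4*(-50) = 200)
v(K) = -3 + K
a(C, D) = -9 + C (a(C, D) = C + (-3 - 6) = C - 9 = -9 + C)
w = -84 (w = -14*6 = -84)
A = 168 (A = -2*(-84) = 168)
√(a(-32, h) + A) = √((-9 - 32) + 168) = √(-41 + 168) = √127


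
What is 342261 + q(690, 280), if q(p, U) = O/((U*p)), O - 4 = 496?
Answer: 661248257/1932 ≈ 3.4226e+5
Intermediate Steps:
O = 500 (O = 4 + 496 = 500)
q(p, U) = 500/(U*p) (q(p, U) = 500/((U*p)) = 500*(1/(U*p)) = 500/(U*p))
342261 + q(690, 280) = 342261 + 500/(280*690) = 342261 + 500*(1/280)*(1/690) = 342261 + 5/1932 = 661248257/1932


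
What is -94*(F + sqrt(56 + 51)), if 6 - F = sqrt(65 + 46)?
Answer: -564 - 94*sqrt(107) + 94*sqrt(111) ≈ -545.99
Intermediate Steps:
F = 6 - sqrt(111) (F = 6 - sqrt(65 + 46) = 6 - sqrt(111) ≈ -4.5357)
-94*(F + sqrt(56 + 51)) = -94*((6 - sqrt(111)) + sqrt(56 + 51)) = -94*((6 - sqrt(111)) + sqrt(107)) = -94*(6 + sqrt(107) - sqrt(111)) = -564 - 94*sqrt(107) + 94*sqrt(111)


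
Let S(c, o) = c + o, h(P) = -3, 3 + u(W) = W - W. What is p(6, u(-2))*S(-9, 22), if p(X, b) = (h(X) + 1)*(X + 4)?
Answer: -260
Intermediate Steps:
u(W) = -3 (u(W) = -3 + (W - W) = -3 + 0 = -3)
p(X, b) = -8 - 2*X (p(X, b) = (-3 + 1)*(X + 4) = -2*(4 + X) = -8 - 2*X)
p(6, u(-2))*S(-9, 22) = (-8 - 2*6)*(-9 + 22) = (-8 - 12)*13 = -20*13 = -260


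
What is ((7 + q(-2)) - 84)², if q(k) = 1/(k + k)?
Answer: 95481/16 ≈ 5967.6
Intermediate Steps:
q(k) = 1/(2*k)
((7 + q(-2)) - 84)² = ((7 + (½)/(-2)) - 84)² = ((7 + (½)*(-½)) - 84)² = ((7 - ¼) - 84)² = (27/4 - 84)² = (-309/4)² = 95481/16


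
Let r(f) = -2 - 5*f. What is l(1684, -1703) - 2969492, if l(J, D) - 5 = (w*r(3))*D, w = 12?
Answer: -2622075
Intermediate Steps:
l(J, D) = 5 - 204*D (l(J, D) = 5 + (12*(-2 - 5*3))*D = 5 + (12*(-2 - 15))*D = 5 + (12*(-17))*D = 5 - 204*D)
l(1684, -1703) - 2969492 = (5 - 204*(-1703)) - 2969492 = (5 + 347412) - 2969492 = 347417 - 2969492 = -2622075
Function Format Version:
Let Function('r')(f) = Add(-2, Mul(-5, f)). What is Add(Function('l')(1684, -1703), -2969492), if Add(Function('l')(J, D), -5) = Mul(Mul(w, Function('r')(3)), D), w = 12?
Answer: -2622075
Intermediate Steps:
Function('l')(J, D) = Add(5, Mul(-204, D)) (Function('l')(J, D) = Add(5, Mul(Mul(12, Add(-2, Mul(-5, 3))), D)) = Add(5, Mul(Mul(12, Add(-2, -15)), D)) = Add(5, Mul(Mul(12, -17), D)) = Add(5, Mul(-204, D)))
Add(Function('l')(1684, -1703), -2969492) = Add(Add(5, Mul(-204, -1703)), -2969492) = Add(Add(5, 347412), -2969492) = Add(347417, -2969492) = -2622075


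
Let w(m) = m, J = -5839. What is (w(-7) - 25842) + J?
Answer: -31688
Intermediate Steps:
(w(-7) - 25842) + J = (-7 - 25842) - 5839 = -25849 - 5839 = -31688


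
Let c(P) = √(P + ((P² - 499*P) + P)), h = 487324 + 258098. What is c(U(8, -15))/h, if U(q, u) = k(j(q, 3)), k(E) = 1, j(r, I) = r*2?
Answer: 2*I*√31/372711 ≈ 2.9877e-5*I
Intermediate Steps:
j(r, I) = 2*r
U(q, u) = 1
h = 745422
c(P) = √(P² - 497*P) (c(P) = √(P + (P² - 498*P)) = √(P² - 497*P))
c(U(8, -15))/h = √(1*(-497 + 1))/745422 = √(1*(-496))*(1/745422) = √(-496)*(1/745422) = (4*I*√31)*(1/745422) = 2*I*√31/372711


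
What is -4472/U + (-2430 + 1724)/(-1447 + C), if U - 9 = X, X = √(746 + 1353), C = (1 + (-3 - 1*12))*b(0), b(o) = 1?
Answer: 30113518/1474149 - 2236*√2099/1009 ≈ -81.100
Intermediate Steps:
C = -14 (C = (1 + (-3 - 1*12))*1 = (1 + (-3 - 12))*1 = (1 - 15)*1 = -14*1 = -14)
X = √2099 ≈ 45.815
U = 9 + √2099 ≈ 54.815
-4472/U + (-2430 + 1724)/(-1447 + C) = -4472/(9 + √2099) + (-2430 + 1724)/(-1447 - 14) = -4472/(9 + √2099) - 706/(-1461) = -4472/(9 + √2099) - 706*(-1/1461) = -4472/(9 + √2099) + 706/1461 = 706/1461 - 4472/(9 + √2099)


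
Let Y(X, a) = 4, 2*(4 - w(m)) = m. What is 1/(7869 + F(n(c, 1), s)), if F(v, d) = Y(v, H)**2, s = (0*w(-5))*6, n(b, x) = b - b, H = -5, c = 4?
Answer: 1/7885 ≈ 0.00012682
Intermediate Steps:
n(b, x) = 0
w(m) = 4 - m/2
s = 0 (s = (0*(4 - 1/2*(-5)))*6 = (0*(4 + 5/2))*6 = (0*(13/2))*6 = 0*6 = 0)
F(v, d) = 16 (F(v, d) = 4**2 = 16)
1/(7869 + F(n(c, 1), s)) = 1/(7869 + 16) = 1/7885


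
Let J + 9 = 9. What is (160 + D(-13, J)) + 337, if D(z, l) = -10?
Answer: 487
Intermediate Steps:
J = 0 (J = -9 + 9 = 0)
(160 + D(-13, J)) + 337 = (160 - 10) + 337 = 150 + 337 = 487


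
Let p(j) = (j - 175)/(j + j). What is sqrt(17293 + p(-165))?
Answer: 7*sqrt(384351)/33 ≈ 131.51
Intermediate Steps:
p(j) = (-175 + j)/(2*j) (p(j) = (-175 + j)/((2*j)) = (-175 + j)*(1/(2*j)) = (-175 + j)/(2*j))
sqrt(17293 + p(-165)) = sqrt(17293 + (1/2)*(-175 - 165)/(-165)) = sqrt(17293 + (1/2)*(-1/165)*(-340)) = sqrt(17293 + 34/33) = sqrt(570703/33) = 7*sqrt(384351)/33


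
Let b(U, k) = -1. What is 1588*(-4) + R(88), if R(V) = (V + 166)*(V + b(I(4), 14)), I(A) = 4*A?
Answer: 15746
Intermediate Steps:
R(V) = (-1 + V)*(166 + V) (R(V) = (V + 166)*(V - 1) = (166 + V)*(-1 + V) = (-1 + V)*(166 + V))
1588*(-4) + R(88) = 1588*(-4) + (-166 + 88² + 165*88) = -6352 + (-166 + 7744 + 14520) = -6352 + 22098 = 15746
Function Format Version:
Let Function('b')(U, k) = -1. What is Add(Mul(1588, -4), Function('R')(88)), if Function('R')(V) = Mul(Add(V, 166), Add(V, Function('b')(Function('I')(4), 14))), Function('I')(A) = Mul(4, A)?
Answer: 15746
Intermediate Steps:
Function('R')(V) = Mul(Add(-1, V), Add(166, V)) (Function('R')(V) = Mul(Add(V, 166), Add(V, -1)) = Mul(Add(166, V), Add(-1, V)) = Mul(Add(-1, V), Add(166, V)))
Add(Mul(1588, -4), Function('R')(88)) = Add(Mul(1588, -4), Add(-166, Pow(88, 2), Mul(165, 88))) = Add(-6352, Add(-166, 7744, 14520)) = Add(-6352, 22098) = 15746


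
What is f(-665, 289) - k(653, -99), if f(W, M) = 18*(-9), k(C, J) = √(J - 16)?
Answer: -162 - I*√115 ≈ -162.0 - 10.724*I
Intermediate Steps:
k(C, J) = √(-16 + J)
f(W, M) = -162
f(-665, 289) - k(653, -99) = -162 - √(-16 - 99) = -162 - √(-115) = -162 - I*√115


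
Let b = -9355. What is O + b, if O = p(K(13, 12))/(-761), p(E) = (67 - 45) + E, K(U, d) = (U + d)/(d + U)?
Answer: -7119178/761 ≈ -9355.0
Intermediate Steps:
K(U, d) = 1 (K(U, d) = (U + d)/(U + d) = 1)
p(E) = 22 + E
O = -23/761 (O = (22 + 1)/(-761) = 23*(-1/761) = -23/761 ≈ -0.030223)
O + b = -23/761 - 9355 = -7119178/761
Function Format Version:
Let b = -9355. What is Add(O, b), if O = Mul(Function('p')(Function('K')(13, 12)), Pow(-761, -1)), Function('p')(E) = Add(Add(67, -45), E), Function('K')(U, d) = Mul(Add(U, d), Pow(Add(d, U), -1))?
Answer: Rational(-7119178, 761) ≈ -9355.0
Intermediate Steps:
Function('K')(U, d) = 1 (Function('K')(U, d) = Mul(Add(U, d), Pow(Add(U, d), -1)) = 1)
Function('p')(E) = Add(22, E)
O = Rational(-23, 761) (O = Mul(Add(22, 1), Pow(-761, -1)) = Mul(23, Rational(-1, 761)) = Rational(-23, 761) ≈ -0.030223)
Add(O, b) = Add(Rational(-23, 761), -9355) = Rational(-7119178, 761)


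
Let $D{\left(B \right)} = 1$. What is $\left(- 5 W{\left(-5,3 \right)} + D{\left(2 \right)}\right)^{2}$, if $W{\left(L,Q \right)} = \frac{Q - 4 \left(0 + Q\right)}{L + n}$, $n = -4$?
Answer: $16$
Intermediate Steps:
$W{\left(L,Q \right)} = - \frac{3 Q}{-4 + L}$ ($W{\left(L,Q \right)} = \frac{Q - 4 \left(0 + Q\right)}{L - 4} = \frac{Q - 4 Q}{-4 + L} = \frac{\left(-3\right) Q}{-4 + L} = - \frac{3 Q}{-4 + L}$)
$\left(- 5 W{\left(-5,3 \right)} + D{\left(2 \right)}\right)^{2} = \left(- 5 \left(\left(-3\right) 3 \frac{1}{-4 - 5}\right) + 1\right)^{2} = \left(- 5 \left(\left(-3\right) 3 \frac{1}{-9}\right) + 1\right)^{2} = \left(- 5 \left(\left(-3\right) 3 \left(- \frac{1}{9}\right)\right) + 1\right)^{2} = \left(\left(-5\right) 1 + 1\right)^{2} = \left(-5 + 1\right)^{2} = \left(-4\right)^{2} = 16$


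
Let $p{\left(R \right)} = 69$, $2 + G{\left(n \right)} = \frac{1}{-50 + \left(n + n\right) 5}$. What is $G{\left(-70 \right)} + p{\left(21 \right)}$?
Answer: $\frac{50249}{750} \approx 66.999$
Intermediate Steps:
$G{\left(n \right)} = -2 + \frac{1}{-50 + 10 n}$ ($G{\left(n \right)} = -2 + \frac{1}{-50 + \left(n + n\right) 5} = -2 + \frac{1}{-50 + 2 n 5} = -2 + \frac{1}{-50 + 10 n}$)
$G{\left(-70 \right)} + p{\left(21 \right)} = \frac{101 - -1400}{10 \left(-5 - 70\right)} + 69 = \frac{101 + 1400}{10 \left(-75\right)} + 69 = \frac{1}{10} \left(- \frac{1}{75}\right) 1501 + 69 = - \frac{1501}{750} + 69 = \frac{50249}{750}$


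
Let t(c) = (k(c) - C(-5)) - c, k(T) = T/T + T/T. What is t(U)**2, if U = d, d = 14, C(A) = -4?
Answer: 64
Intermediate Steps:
k(T) = 2 (k(T) = 1 + 1 = 2)
U = 14
t(c) = 6 - c (t(c) = (2 - 1*(-4)) - c = (2 + 4) - c = 6 - c)
t(U)**2 = (6 - 1*14)**2 = (6 - 14)**2 = (-8)**2 = 64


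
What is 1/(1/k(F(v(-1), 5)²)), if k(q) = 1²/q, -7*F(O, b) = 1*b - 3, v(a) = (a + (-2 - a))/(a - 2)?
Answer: 49/4 ≈ 12.250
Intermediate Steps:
v(a) = -2/(-2 + a)
F(O, b) = 3/7 - b/7 (F(O, b) = -(1*b - 3)/7 = -(b - 3)/7 = -(-3 + b)/7 = 3/7 - b/7)
k(q) = 1/q
1/(1/k(F(v(-1), 5)²)) = 1/(1/(1/((3/7 - ⅐*5)²))) = 1/(1/(1/((3/7 - 5/7)²))) = 1/(1/(1/((-2/7)²))) = 1/(1/(1/(4/49))) = 1/(1/(49/4)) = 1/(4/49) = 49/4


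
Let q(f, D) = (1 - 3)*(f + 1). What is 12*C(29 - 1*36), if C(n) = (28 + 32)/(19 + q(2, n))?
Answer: 720/13 ≈ 55.385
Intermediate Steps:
q(f, D) = -2 - 2*f (q(f, D) = -2*(1 + f) = -2 - 2*f)
C(n) = 60/13 (C(n) = (28 + 32)/(19 + (-2 - 2*2)) = 60/(19 + (-2 - 4)) = 60/(19 - 6) = 60/13)
12*C(29 - 1*36) = 12*(60/13) = 720/13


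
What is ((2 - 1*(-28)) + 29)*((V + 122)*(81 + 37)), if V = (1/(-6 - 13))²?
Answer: 306627366/361 ≈ 8.4938e+5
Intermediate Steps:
V = 1/361 (V = (1/(-19))² = (-1/19)² = 1/361 ≈ 0.0027701)
((2 - 1*(-28)) + 29)*((V + 122)*(81 + 37)) = ((2 - 1*(-28)) + 29)*((1/361 + 122)*(81 + 37)) = ((2 + 28) + 29)*((44043/361)*118) = (30 + 29)*(5197074/361) = 59*(5197074/361) = 306627366/361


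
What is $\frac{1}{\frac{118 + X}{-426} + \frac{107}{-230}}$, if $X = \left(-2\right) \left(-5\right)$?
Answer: $- \frac{48990}{37511} \approx -1.306$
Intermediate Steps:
$X = 10$
$\frac{1}{\frac{118 + X}{-426} + \frac{107}{-230}} = \frac{1}{\frac{118 + 10}{-426} + \frac{107}{-230}} = \frac{1}{128 \left(- \frac{1}{426}\right) + 107 \left(- \frac{1}{230}\right)} = \frac{1}{- \frac{64}{213} - \frac{107}{230}} = \frac{1}{- \frac{37511}{48990}} = - \frac{48990}{37511}$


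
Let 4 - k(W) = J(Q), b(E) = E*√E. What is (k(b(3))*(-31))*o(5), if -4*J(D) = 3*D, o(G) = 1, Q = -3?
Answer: -217/4 ≈ -54.250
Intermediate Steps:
J(D) = -3*D/4
b(E) = E^(3/2)
k(W) = 7/4 (k(W) = 4 - (-3)*(-3)/4 = 4 - 1*9/4 = 4 - 9/4 = 7/4)
(k(b(3))*(-31))*o(5) = ((7/4)*(-31))*1 = -217/4*1 = -217/4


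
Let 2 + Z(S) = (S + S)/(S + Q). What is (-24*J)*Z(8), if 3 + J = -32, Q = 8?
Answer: -840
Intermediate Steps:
J = -35 (J = -3 - 32 = -35)
Z(S) = -2 + 2*S/(8 + S) (Z(S) = -2 + (S + S)/(S + 8) = -2 + (2*S)/(8 + S) = -2 + 2*S/(8 + S))
(-24*J)*Z(8) = (-24*(-35))*(-16/(8 + 8)) = 840*(-16/16) = 840*(-16*1/16) = 840*(-1) = -840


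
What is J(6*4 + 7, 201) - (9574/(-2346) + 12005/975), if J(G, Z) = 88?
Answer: 2027308/25415 ≈ 79.768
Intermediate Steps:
J(6*4 + 7, 201) - (9574/(-2346) + 12005/975) = 88 - (9574/(-2346) + 12005/975) = 88 - (9574*(-1/2346) + 12005*(1/975)) = 88 - (-4787/1173 + 2401/195) = 88 - 1*209212/25415 = 88 - 209212/25415 = 2027308/25415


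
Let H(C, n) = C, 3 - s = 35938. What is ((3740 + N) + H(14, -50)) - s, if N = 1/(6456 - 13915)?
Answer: 296040250/7459 ≈ 39689.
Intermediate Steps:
s = -35935 (s = 3 - 1*35938 = 3 - 35938 = -35935)
N = -1/7459 (N = 1/(-7459) = -1/7459 ≈ -0.00013407)
((3740 + N) + H(14, -50)) - s = ((3740 - 1/7459) + 14) - 1*(-35935) = (27896659/7459 + 14) + 35935 = 28001085/7459 + 35935 = 296040250/7459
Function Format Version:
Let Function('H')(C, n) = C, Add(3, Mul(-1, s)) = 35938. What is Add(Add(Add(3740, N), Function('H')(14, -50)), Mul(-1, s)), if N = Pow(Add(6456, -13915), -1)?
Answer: Rational(296040250, 7459) ≈ 39689.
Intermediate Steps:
s = -35935 (s = Add(3, Mul(-1, 35938)) = Add(3, -35938) = -35935)
N = Rational(-1, 7459) (N = Pow(-7459, -1) = Rational(-1, 7459) ≈ -0.00013407)
Add(Add(Add(3740, N), Function('H')(14, -50)), Mul(-1, s)) = Add(Add(Add(3740, Rational(-1, 7459)), 14), Mul(-1, -35935)) = Add(Add(Rational(27896659, 7459), 14), 35935) = Add(Rational(28001085, 7459), 35935) = Rational(296040250, 7459)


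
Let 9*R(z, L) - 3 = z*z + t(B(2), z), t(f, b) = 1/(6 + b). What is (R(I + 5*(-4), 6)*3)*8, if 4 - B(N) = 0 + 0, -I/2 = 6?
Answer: 106804/39 ≈ 2738.6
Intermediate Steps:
I = -12 (I = -2*6 = -12)
B(N) = 4 (B(N) = 4 - (0 + 0) = 4 - 1*0 = 4 + 0 = 4)
R(z, L) = ⅓ + z²/9 + 1/(9*(6 + z)) (R(z, L) = ⅓ + (z*z + 1/(6 + z))/9 = ⅓ + (z² + 1/(6 + z))/9 = ⅓ + (z²/9 + 1/(9*(6 + z))) = ⅓ + z²/9 + 1/(9*(6 + z)))
(R(I + 5*(-4), 6)*3)*8 = (((1 + (3 + (-12 + 5*(-4))²)*(6 + (-12 + 5*(-4))))/(9*(6 + (-12 + 5*(-4)))))*3)*8 = (((1 + (3 + (-12 - 20)²)*(6 + (-12 - 20)))/(9*(6 + (-12 - 20))))*3)*8 = (((1 + (3 + (-32)²)*(6 - 32))/(9*(6 - 32)))*3)*8 = (((⅑)*(1 + (3 + 1024)*(-26))/(-26))*3)*8 = (((⅑)*(-1/26)*(1 + 1027*(-26)))*3)*8 = (((⅑)*(-1/26)*(1 - 26702))*3)*8 = (((⅑)*(-1/26)*(-26701))*3)*8 = ((26701/234)*3)*8 = (26701/78)*8 = 106804/39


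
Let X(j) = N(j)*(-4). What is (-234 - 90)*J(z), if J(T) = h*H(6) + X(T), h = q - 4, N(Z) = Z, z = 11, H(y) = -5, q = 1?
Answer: 9396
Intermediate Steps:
h = -3 (h = 1 - 4 = -3)
X(j) = -4*j (X(j) = j*(-4) = -4*j)
J(T) = 15 - 4*T (J(T) = -3*(-5) - 4*T = 15 - 4*T)
(-234 - 90)*J(z) = (-234 - 90)*(15 - 4*11) = -324*(15 - 44) = -324*(-29) = 9396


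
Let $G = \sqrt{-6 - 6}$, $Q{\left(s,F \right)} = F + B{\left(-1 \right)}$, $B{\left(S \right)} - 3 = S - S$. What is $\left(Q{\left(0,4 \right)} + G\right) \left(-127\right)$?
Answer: $-889 - 254 i \sqrt{3} \approx -889.0 - 439.94 i$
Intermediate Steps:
$B{\left(S \right)} = 3$ ($B{\left(S \right)} = 3 + \left(S - S\right) = 3 + 0 = 3$)
$Q{\left(s,F \right)} = 3 + F$ ($Q{\left(s,F \right)} = F + 3 = 3 + F$)
$G = 2 i \sqrt{3}$ ($G = \sqrt{-12} = 2 i \sqrt{3} \approx 3.4641 i$)
$\left(Q{\left(0,4 \right)} + G\right) \left(-127\right) = \left(\left(3 + 4\right) + 2 i \sqrt{3}\right) \left(-127\right) = \left(7 + 2 i \sqrt{3}\right) \left(-127\right) = -889 - 254 i \sqrt{3}$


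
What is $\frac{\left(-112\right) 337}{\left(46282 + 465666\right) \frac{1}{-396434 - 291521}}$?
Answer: $\frac{6491543380}{127987} \approx 50720.0$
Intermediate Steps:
$\frac{\left(-112\right) 337}{\left(46282 + 465666\right) \frac{1}{-396434 - 291521}} = - \frac{37744}{511948 \frac{1}{-687955}} = - \frac{37744}{511948 \left(- \frac{1}{687955}\right)} = - \frac{37744}{- \frac{511948}{687955}} = \left(-37744\right) \left(- \frac{687955}{511948}\right) = \frac{6491543380}{127987}$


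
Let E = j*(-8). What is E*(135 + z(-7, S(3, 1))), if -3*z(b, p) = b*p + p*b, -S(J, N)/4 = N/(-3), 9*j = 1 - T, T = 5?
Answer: 40672/81 ≈ 502.12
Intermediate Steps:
j = -4/9 (j = (1 - 1*5)/9 = (1 - 5)/9 = (⅑)*(-4) = -4/9 ≈ -0.44444)
S(J, N) = 4*N/3 (S(J, N) = -4*N/(-3) = -4*N*(-1)/3 = -(-4)*N/3 = 4*N/3)
z(b, p) = -2*b*p/3 (z(b, p) = -(b*p + p*b)/3 = -(b*p + b*p)/3 = -2*b*p/3)
E = 32/9 (E = -4/9*(-8) = 32/9 ≈ 3.5556)
E*(135 + z(-7, S(3, 1))) = 32*(135 - ⅔*(-7)*(4/3)*1)/9 = 32*(135 - ⅔*(-7)*4/3)/9 = 32*(135 + 56/9)/9 = (32/9)*(1271/9) = 40672/81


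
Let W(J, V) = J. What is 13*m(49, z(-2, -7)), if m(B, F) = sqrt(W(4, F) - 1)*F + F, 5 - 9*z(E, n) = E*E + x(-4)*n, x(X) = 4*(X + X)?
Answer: -2899/9 - 2899*sqrt(3)/9 ≈ -880.02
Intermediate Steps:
x(X) = 8*X (x(X) = 4*(2*X) = 8*X)
z(E, n) = 5/9 - E**2/9 + 32*n/9 (z(E, n) = 5/9 - (E*E + (8*(-4))*n)/9 = 5/9 - (E**2 - 32*n)/9 = 5/9 + (-E**2/9 + 32*n/9) = 5/9 - E**2/9 + 32*n/9)
m(B, F) = F + F*sqrt(3) (m(B, F) = sqrt(4 - 1)*F + F = sqrt(3)*F + F = F*sqrt(3) + F = F + F*sqrt(3))
13*m(49, z(-2, -7)) = 13*((5/9 - 1/9*(-2)**2 + (32/9)*(-7))*(1 + sqrt(3))) = 13*((5/9 - 1/9*4 - 224/9)*(1 + sqrt(3))) = 13*((5/9 - 4/9 - 224/9)*(1 + sqrt(3))) = 13*(-223*(1 + sqrt(3))/9) = 13*(-223/9 - 223*sqrt(3)/9) = -2899/9 - 2899*sqrt(3)/9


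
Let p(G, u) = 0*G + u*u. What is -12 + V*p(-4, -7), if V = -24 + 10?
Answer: -698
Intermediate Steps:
V = -14
p(G, u) = u² (p(G, u) = 0 + u² = u²)
-12 + V*p(-4, -7) = -12 - 14*(-7)² = -12 - 14*49 = -12 - 686 = -698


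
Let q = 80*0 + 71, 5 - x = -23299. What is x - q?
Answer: 23233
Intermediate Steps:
x = 23304 (x = 5 - 1*(-23299) = 5 + 23299 = 23304)
q = 71 (q = 0 + 71 = 71)
x - q = 23304 - 1*71 = 23304 - 71 = 23233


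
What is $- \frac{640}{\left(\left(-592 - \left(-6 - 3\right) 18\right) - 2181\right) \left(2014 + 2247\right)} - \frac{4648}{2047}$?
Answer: $- \frac{51709879128}{22773839137} \approx -2.2706$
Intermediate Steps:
$- \frac{640}{\left(\left(-592 - \left(-6 - 3\right) 18\right) - 2181\right) \left(2014 + 2247\right)} - \frac{4648}{2047} = - \frac{640}{\left(\left(-592 - \left(-9\right) 18\right) - 2181\right) 4261} - \frac{4648}{2047} = - \frac{640}{\left(\left(-592 - -162\right) - 2181\right) 4261} - \frac{4648}{2047} = - \frac{640}{\left(\left(-592 + 162\right) - 2181\right) 4261} - \frac{4648}{2047} = - \frac{640}{\left(-430 - 2181\right) 4261} - \frac{4648}{2047} = - \frac{640}{\left(-2611\right) 4261} - \frac{4648}{2047} = - \frac{640}{-11125471} - \frac{4648}{2047} = \left(-640\right) \left(- \frac{1}{11125471}\right) - \frac{4648}{2047} = \frac{640}{11125471} - \frac{4648}{2047} = - \frac{51709879128}{22773839137}$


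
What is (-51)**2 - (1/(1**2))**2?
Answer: 2600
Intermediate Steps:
(-51)**2 - (1/(1**2))**2 = 2601 - (1/1)**2 = 2601 - 1*1**2 = 2601 - 1*1 = 2601 - 1 = 2600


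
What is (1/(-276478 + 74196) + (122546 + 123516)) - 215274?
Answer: 6227858215/202282 ≈ 30788.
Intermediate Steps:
(1/(-276478 + 74196) + (122546 + 123516)) - 215274 = (1/(-202282) + 246062) - 215274 = (-1/202282 + 246062) - 215274 = 49773913483/202282 - 215274 = 6227858215/202282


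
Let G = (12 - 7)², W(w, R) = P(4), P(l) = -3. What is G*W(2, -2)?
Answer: -75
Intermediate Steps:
W(w, R) = -3
G = 25 (G = 5² = 25)
G*W(2, -2) = 25*(-3) = -75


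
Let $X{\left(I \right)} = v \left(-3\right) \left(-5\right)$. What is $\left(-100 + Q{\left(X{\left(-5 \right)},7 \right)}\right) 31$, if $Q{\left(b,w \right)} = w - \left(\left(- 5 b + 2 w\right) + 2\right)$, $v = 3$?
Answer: $3596$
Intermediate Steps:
$X{\left(I \right)} = 45$ ($X{\left(I \right)} = 3 \left(-3\right) \left(-5\right) = \left(-9\right) \left(-5\right) = 45$)
$Q{\left(b,w \right)} = -2 - w + 5 b$ ($Q{\left(b,w \right)} = w - \left(2 - 5 b + 2 w\right) = -2 - w + 5 b$)
$\left(-100 + Q{\left(X{\left(-5 \right)},7 \right)}\right) 31 = \left(-100 - -216\right) 31 = \left(-100 + 216\right) 31 = 116 \cdot 31 = 3596$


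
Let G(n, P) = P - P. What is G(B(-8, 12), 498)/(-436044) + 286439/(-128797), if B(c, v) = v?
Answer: -286439/128797 ≈ -2.2240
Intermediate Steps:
G(n, P) = 0
G(B(-8, 12), 498)/(-436044) + 286439/(-128797) = 0/(-436044) + 286439/(-128797) = 0*(-1/436044) + 286439*(-1/128797) = 0 - 286439/128797 = -286439/128797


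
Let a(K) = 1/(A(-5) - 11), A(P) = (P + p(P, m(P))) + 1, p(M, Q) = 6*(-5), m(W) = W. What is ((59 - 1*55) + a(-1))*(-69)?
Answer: -4117/15 ≈ -274.47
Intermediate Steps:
p(M, Q) = -30
A(P) = -29 + P (A(P) = (P - 30) + 1 = (-30 + P) + 1 = -29 + P)
a(K) = -1/45 (a(K) = 1/((-29 - 5) - 11) = 1/(-34 - 11) = 1/(-45) = -1/45)
((59 - 1*55) + a(-1))*(-69) = ((59 - 1*55) - 1/45)*(-69) = ((59 - 55) - 1/45)*(-69) = (4 - 1/45)*(-69) = (179/45)*(-69) = -4117/15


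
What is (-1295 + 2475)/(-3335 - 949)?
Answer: -295/1071 ≈ -0.27544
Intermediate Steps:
(-1295 + 2475)/(-3335 - 949) = 1180/(-4284) = 1180*(-1/4284) = -295/1071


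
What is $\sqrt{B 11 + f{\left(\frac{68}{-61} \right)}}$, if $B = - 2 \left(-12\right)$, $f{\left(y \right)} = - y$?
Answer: $\frac{2 \sqrt{246623}}{61} \approx 16.282$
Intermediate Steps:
$B = 24$ ($B = \left(-1\right) \left(-24\right) = 24$)
$\sqrt{B 11 + f{\left(\frac{68}{-61} \right)}} = \sqrt{24 \cdot 11 - \frac{68}{-61}} = \sqrt{264 - 68 \left(- \frac{1}{61}\right)} = \sqrt{264 - - \frac{68}{61}} = \sqrt{264 + \frac{68}{61}} = \sqrt{\frac{16172}{61}} = \frac{2 \sqrt{246623}}{61}$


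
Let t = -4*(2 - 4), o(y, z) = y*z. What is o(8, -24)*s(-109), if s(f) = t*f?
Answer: 167424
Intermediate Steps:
t = 8 (t = -4*(-2) = 8)
s(f) = 8*f
o(8, -24)*s(-109) = (8*(-24))*(8*(-109)) = -192*(-872) = 167424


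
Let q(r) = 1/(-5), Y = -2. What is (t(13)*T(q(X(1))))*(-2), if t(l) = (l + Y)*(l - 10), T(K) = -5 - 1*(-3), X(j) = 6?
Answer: 132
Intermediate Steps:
q(r) = -1/5
T(K) = -2 (T(K) = -5 + 3 = -2)
t(l) = (-10 + l)*(-2 + l) (t(l) = (l - 2)*(l - 10) = (-2 + l)*(-10 + l) = (-10 + l)*(-2 + l))
(t(13)*T(q(X(1))))*(-2) = ((20 + 13**2 - 12*13)*(-2))*(-2) = ((20 + 169 - 156)*(-2))*(-2) = (33*(-2))*(-2) = -66*(-2) = 132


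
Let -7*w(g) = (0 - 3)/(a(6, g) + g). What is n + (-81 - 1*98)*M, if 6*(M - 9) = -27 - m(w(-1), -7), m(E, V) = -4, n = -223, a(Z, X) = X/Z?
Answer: -6887/6 ≈ -1147.8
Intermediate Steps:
w(g) = 18/(49*g) (w(g) = -(0 - 3)/(7*(g/6 + g)) = -(-3)/(7*(g*(⅙) + g)) = -(-3)/(7*(g/6 + g)) = -(-3)/(7*(7*g/6)) = -(-3)*6/(7*g)/7 = -(-18)/(49*g) = 18/(49*g))
M = 31/6 (M = 9 + (-27 - 1*(-4))/6 = 9 + (-27 + 4)/6 = 9 + (⅙)*(-23) = 9 - 23/6 = 31/6 ≈ 5.1667)
n + (-81 - 1*98)*M = -223 + (-81 - 1*98)*(31/6) = -223 + (-81 - 98)*(31/6) = -223 - 179*31/6 = -223 - 5549/6 = -6887/6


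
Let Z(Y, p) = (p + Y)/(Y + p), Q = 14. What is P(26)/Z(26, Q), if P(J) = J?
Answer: 26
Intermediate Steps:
Z(Y, p) = 1 (Z(Y, p) = (Y + p)/(Y + p) = 1)
P(26)/Z(26, Q) = 26/1 = 26*1 = 26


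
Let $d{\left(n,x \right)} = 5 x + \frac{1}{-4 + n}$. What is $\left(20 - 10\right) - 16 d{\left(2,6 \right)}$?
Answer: $-462$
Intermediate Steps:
$d{\left(n,x \right)} = \frac{1}{-4 + n} + 5 x$
$\left(20 - 10\right) - 16 d{\left(2,6 \right)} = \left(20 - 10\right) - 16 \frac{1 - 120 + 5 \cdot 2 \cdot 6}{-4 + 2} = 10 - 16 \frac{1 - 120 + 60}{-2} = 10 - 16 \left(\left(- \frac{1}{2}\right) \left(-59\right)\right) = 10 - 472 = -462$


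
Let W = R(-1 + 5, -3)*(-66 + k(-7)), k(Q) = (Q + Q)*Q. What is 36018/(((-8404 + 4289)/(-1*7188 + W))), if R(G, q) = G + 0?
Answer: 50857416/823 ≈ 61795.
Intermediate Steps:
k(Q) = 2*Q**2 (k(Q) = (2*Q)*Q = 2*Q**2)
R(G, q) = G
W = 128 (W = (-1 + 5)*(-66 + 2*(-7)**2) = 4*(-66 + 2*49) = 4*(-66 + 98) = 4*32 = 128)
36018/(((-8404 + 4289)/(-1*7188 + W))) = 36018/(((-8404 + 4289)/(-1*7188 + 128))) = 36018/((-4115/(-7188 + 128))) = 36018/((-4115/(-7060))) = 36018/((-4115*(-1/7060))) = 36018/(823/1412) = 36018*(1412/823) = 50857416/823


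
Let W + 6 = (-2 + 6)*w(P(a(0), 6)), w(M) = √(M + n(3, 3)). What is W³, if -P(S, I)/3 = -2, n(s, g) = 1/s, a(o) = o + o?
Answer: -2040 + 2512*√57/9 ≈ 67.243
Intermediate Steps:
a(o) = 2*o
P(S, I) = 6 (P(S, I) = -3*(-2) = 6)
w(M) = √(⅓ + M) (w(M) = √(M + 1/3) = √(M + ⅓) = √(⅓ + M))
W = -6 + 4*√57/3 (W = -6 + (-2 + 6)*(√(3 + 9*6)/3) = -6 + 4*(√(3 + 54)/3) = -6 + 4*(√57/3) = -6 + 4*√57/3 ≈ 4.0664)
W³ = (-6 + 4*√57/3)³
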